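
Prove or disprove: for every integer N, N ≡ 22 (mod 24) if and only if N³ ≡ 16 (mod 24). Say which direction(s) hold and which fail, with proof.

Not equivalent: only (⇒) holds.

Converse. This fails: take N = 4. Then 4³ = 64 ≡ 16 (mod 24), yet 4 ≡ 4 (mod 24), not 22.

Forward direction. Suppose N ≡ 22 (mod 24). Write N = 24j + 22. Then (24j + 22)³ = 13824j³ + 38016j² + 34848j + 10648 = 24(576j³ + 1584j² + 1452j + 443) + 16, so N³ ≡ 16 (mod 24).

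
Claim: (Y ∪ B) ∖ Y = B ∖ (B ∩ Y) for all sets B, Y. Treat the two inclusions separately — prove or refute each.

Both inclusions hold.

Forward inclusion. Let x ∈ (Y ∪ B) ∖ Y. Then x ∈ B and x ∉ Y, from which x ∈ B ∖ (B ∩ Y).

Reverse inclusion. Let x ∈ B ∖ (B ∩ Y). Then x ∈ B and x ∉ Y, from which x ∈ (Y ∪ B) ∖ Y.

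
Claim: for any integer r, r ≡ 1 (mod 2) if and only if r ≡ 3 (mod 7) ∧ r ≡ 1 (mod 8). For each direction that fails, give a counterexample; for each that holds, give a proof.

Only the reverse direction holds.

(⟹) This fails: r = 1 gives 1 ≡ 1 (mod 2) but 1 ≡ 1 (mod 7), so the conjunction on the right does not hold.

(⟸) Conversely, if r ≡ 3 (mod 7) and r ≡ 1 (mod 8), then by the Chinese remainder theorem r ≡ 17 (mod 56). Since 17 ≡ 1 (mod 2) and 2 ∣ 56, we get r ≡ 1 (mod 2).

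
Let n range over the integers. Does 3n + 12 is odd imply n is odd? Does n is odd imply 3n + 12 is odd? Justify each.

(⇒) Suppose 3n + 12 is odd. Since 3 is odd, 3n and n have the same parity, so 3n + 12 ≡ n + 12 (mod 2). As 12 is even, 3n + 12 is odd exactly when n is odd. Thus n is odd.

(⇐) Conversely, suppose n is odd; write n = 2j + 1. Then 3n + 12 = 3·(2j + 1) + 12 = 2·3j + 15, which is odd.

Equivalent; both directions hold.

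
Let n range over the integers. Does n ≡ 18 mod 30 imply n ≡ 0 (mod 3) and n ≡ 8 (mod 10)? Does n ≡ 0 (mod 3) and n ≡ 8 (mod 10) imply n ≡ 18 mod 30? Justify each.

The biconditional holds.

(⟹) Suppose n ≡ 18 (mod 30); write n = 30j + 18. Since 3 ∣ 30, reducing mod 3 gives n ≡ 18 ≡ 0 (mod 3); since 10 ∣ 30, reducing mod 10 gives n ≡ 18 ≡ 8 (mod 10).

(⟸) Conversely, if n ≡ 0 (mod 3) and n ≡ 8 (mod 10), then by the Chinese remainder theorem n ≡ 18 (mod 30). This is exactly n ≡ 18 (mod 30).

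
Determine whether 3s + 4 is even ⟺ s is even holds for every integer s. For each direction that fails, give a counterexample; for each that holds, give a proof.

Both implications hold.

[⇐] Suppose s is even; write s = 2j. Then 3s + 4 = 3·(2j) + 4 = 2·3j + 4, which is even.

[⇒] Suppose 3s + 4 is even. Since 3 is odd, 3s and s have the same parity, so 3s + 4 ≡ s + 4 (mod 2). As 4 is even, 3s + 4 is even exactly when s is even. Thus s is even.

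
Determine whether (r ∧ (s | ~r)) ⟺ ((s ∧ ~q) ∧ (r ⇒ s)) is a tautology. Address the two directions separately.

Neither implication holds.

(⇒) This fails. Under r = T, q = T, s = T, the left side is true but the right side is false.

(⇐) This fails. Under r = F, q = F, s = T, the left side is false but the right side is true.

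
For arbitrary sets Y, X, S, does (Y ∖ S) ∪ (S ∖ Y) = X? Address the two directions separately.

Neither inclusion holds.

(⊆) This inclusion fails. Take Y = {1}, X = ∅, S = ∅; then 1 ∈ (Y ∖ S) ∪ (S ∖ Y) but 1 ∉ X.

(⊇) This inclusion fails. Take Y = ∅, X = {1}, S = ∅; then 1 ∈ X but 1 ∉ (Y ∖ S) ∪ (S ∖ Y).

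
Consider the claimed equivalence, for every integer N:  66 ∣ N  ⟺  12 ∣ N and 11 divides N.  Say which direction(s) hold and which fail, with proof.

(⇒) This fails: take N = 66. Certainly 66 ∣ 66, but 12 ∤ 66.

(⇐) Suppose 12 ∣ N and 11 ∣ N. Any common multiple of 12 and 11 is a multiple of their lcm; here gcd(12, 11) = 1, so lcm(12, 11) = 12·11 = 132, so 132 ∣ N. Since 66 ∣ 132, it follows that 66 ∣ N.

Not equivalent: only (⇐) holds.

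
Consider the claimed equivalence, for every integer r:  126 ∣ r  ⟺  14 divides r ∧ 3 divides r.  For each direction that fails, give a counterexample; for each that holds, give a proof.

(⟹) If 126 ∣ r, write r = 126q. Since 126 = 9·14, r = 14·(9q), so 14 ∣ r; and since 126 = 42·3, r = 3·(42q), so 3 ∣ r.

(⟸) This fails: take r = 42. Both 14 ∣ 42 and 3 ∣ 42, yet 42 is not a multiple of 126 (since 42 = 0·126 + 42), so 126 ∤ 42.

(⇒) holds; (⇐) fails.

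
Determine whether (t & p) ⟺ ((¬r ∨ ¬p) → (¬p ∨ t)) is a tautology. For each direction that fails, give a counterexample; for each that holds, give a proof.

(⟹) Assume the antecedent. If t is true, (¬r ∨ ¬p) → (¬p ∨ t) reduces to true regardless of the other variables. If t is false, the antecedent cannot hold. Either way (¬r ∨ ¬p) → (¬p ∨ t) holds.

(⟸) This fails. Under t = F, r = F, p = F, the left side is false but the right side is true.

Not equivalent: only (⇒) holds.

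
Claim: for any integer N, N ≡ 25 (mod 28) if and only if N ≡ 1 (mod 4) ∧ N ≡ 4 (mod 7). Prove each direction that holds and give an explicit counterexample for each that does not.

[⇒] Suppose N ≡ 25 (mod 28); write N = 28j + 25. Since 4 ∣ 28, reducing mod 4 gives N ≡ 25 ≡ 1 (mod 4); since 7 ∣ 28, reducing mod 7 gives N ≡ 25 ≡ 4 (mod 7).

[⇐] Conversely, if N ≡ 1 (mod 4) and N ≡ 4 (mod 7), then by the Chinese remainder theorem N ≡ 25 (mod 28). This is exactly N ≡ 25 (mod 28).

Equivalent; both directions hold.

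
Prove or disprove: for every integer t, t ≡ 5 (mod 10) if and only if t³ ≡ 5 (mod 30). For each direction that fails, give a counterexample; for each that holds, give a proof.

The forward direction fails; the converse holds.

Forward direction. This fails: take t = 15. Then 15 ≡ 5 (mod 10), but 15³ = 3375 ≡ 15 (mod 30), not 5.

Converse. The residues r modulo 30 with r³ ≡ 5 (mod 30) are exactly {5}, and each is ≡ 5 (mod 10).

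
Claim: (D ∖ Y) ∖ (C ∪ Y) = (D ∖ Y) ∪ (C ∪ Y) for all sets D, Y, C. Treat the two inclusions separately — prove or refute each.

(⊆) Let x ∈ (D ∖ Y) ∖ (C ∪ Y). Then x ∈ D and x ∉ Y, C, from which x ∈ (D ∖ Y) ∪ (C ∪ Y).

(⊇) This inclusion fails. Take D = ∅, Y = {1}, C = ∅; then 1 ∈ (D ∖ Y) ∪ (C ∪ Y) but 1 ∉ (D ∖ Y) ∖ (C ∪ Y).

(⊆) holds; (⊇) fails.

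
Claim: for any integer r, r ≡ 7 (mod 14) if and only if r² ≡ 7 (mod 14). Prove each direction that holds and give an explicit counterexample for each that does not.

Equivalent; both directions hold.

Forward direction. Suppose r ≡ 7 (mod 14). Write r = 14j + 7. Then (14j + 7)² = 196j² + 196j + 49 = 14(14j² + 14j + 3) + 7, so r² ≡ 7 (mod 14).

Converse. Suppose r² ≡ 7 (mod 14). The only residue r in {0, …, 13} with r² ≡ 7 (mod 14) is r = 7, so r ≡ 7 (mod 14).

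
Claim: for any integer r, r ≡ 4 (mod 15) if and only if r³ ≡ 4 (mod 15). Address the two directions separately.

Both implications hold.

(→) Suppose r ≡ 4 (mod 15). Write r = 15j + 4. Then (15j + 4)³ = 3375j³ + 2700j² + 720j + 64 = 15(225j³ + 180j² + 48j + 4) + 4, so r³ ≡ 4 (mod 15).

(←) Conversely, suppose r³ ≡ 4 (mod 15). The only residue r in {0, …, 14} with r³ ≡ 4 (mod 15) is r = 4, so r ≡ 4 (mod 15).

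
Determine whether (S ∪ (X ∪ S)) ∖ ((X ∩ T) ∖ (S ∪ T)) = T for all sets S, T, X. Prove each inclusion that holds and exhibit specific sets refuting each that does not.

Forward inclusion. This inclusion fails. Take S = {1}, T = ∅, X = ∅; then 1 ∈ (S ∪ (X ∪ S)) ∖ ((X ∩ T) ∖ (S ∪ T)) but 1 ∉ T.

Reverse inclusion. This inclusion fails. Take S = ∅, T = {1}, X = ∅; then 1 ∈ T but 1 ∉ (S ∪ (X ∪ S)) ∖ ((X ∩ T) ∖ (S ∪ T)).

(⊆) fails and (⊇) fails.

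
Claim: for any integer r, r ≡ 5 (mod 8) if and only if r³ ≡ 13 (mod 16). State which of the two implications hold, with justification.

[⇐] The residues r modulo 16 with r³ ≡ 13 (mod 16) are exactly {5}, and each is ≡ 5 (mod 8).

[⇒] This fails: take r = 13. Then 13 ≡ 5 (mod 8), but 13³ = 2197 ≡ 5 (mod 16), not 13.

Only the converse holds.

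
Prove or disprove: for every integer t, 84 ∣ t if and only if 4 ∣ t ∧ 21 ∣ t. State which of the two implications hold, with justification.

(⇒) If 84 ∣ t, write t = 84q. Since 84 = 21·4, t = 4·(21q), so 4 ∣ t; and since 84 = 4·21, t = 21·(4q), so 21 ∣ t.

(⇐) Suppose 4 ∣ t and 21 ∣ t. Any common multiple of 4 and 21 is a multiple of their lcm; here gcd(4, 21) = 1, so lcm(4, 21) = 4·21 = 84, so 84 ∣ t.

Equivalent; both directions hold.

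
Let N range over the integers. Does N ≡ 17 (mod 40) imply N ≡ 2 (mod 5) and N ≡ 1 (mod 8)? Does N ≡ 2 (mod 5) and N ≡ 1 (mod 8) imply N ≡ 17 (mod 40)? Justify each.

Both directions hold.

(⟹) Suppose N ≡ 17 (mod 40); write N = 40j + 17. Since 5 ∣ 40, reducing mod 5 gives N ≡ 17 ≡ 2 (mod 5); since 8 ∣ 40, reducing mod 8 gives N ≡ 17 ≡ 1 (mod 8).

(⟸) Conversely, if N ≡ 2 (mod 5) and N ≡ 1 (mod 8), then by the Chinese remainder theorem N ≡ 17 (mod 40). This is exactly N ≡ 17 (mod 40).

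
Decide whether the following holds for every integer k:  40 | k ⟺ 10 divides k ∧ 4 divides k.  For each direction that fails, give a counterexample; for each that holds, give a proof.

Only the forward direction holds.

[⇒] If 40 ∣ k, write k = 40q. Since 40 = 4·10, k = 10·(4q), so 10 ∣ k; and since 40 = 10·4, k = 4·(10q), so 4 ∣ k.

[⇐] This fails: take k = 20. Both 10 ∣ 20 and 4 ∣ 20, yet 20 is not a multiple of 40 (since 20 = 0·40 + 20), so 40 ∤ 20.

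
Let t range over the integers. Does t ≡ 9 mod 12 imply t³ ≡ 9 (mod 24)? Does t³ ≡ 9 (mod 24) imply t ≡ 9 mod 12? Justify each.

(⟹) This fails: take t = 21. Then 21 ≡ 9 (mod 12), but 21³ = 9261 ≡ 21 (mod 24), not 9.

(⟸) Conversely, the residues r modulo 24 with r³ ≡ 9 (mod 24) are exactly {9}, and each is ≡ 9 (mod 12).

Only the converse holds.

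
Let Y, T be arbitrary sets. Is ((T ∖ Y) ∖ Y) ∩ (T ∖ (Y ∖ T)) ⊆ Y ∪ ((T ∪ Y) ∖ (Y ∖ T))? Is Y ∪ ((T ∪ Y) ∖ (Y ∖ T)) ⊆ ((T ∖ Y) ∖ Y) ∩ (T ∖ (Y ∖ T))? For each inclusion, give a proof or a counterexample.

(⊆) holds; (⊇) fails.

(⟹) Let x ∈ ((T ∖ Y) ∖ Y) ∩ (T ∖ (Y ∖ T)). Then x ∈ T and x ∉ Y, from which x ∈ Y ∪ ((T ∪ Y) ∖ (Y ∖ T)).

(⟸) This inclusion fails. Take Y = {1}, T = ∅; then 1 ∈ Y ∪ ((T ∪ Y) ∖ (Y ∖ T)) but 1 ∉ ((T ∖ Y) ∖ Y) ∩ (T ∖ (Y ∖ T)).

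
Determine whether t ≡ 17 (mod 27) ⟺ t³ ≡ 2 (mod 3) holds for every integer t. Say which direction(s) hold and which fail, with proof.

[⇐] This fails: take t = 2. Then 2³ = 8 ≡ 2 (mod 3), yet 2 ≡ 2 (mod 27), not 17.

[⇒] Suppose t ≡ 17 (mod 27). Then t³ ≡ 17³ = 4913 (mod 27), and since 3 ∣ 27, also t³ ≡ 2 (mod 3).

The forward direction holds; the converse fails.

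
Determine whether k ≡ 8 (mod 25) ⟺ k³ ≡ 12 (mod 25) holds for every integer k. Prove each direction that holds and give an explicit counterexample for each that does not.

Forward direction. Suppose k ≡ 8 (mod 25). Write k = 25j + 8. Then (25j + 8)³ = 15625j³ + 15000j² + 4800j + 512 = 25(625j³ + 600j² + 192j + 20) + 12, so k³ ≡ 12 (mod 25).

Converse. Suppose k³ ≡ 12 (mod 25). The only residue r in {0, …, 24} with r³ ≡ 12 (mod 25) is r = 8, so k ≡ 8 (mod 25).

Both implications hold.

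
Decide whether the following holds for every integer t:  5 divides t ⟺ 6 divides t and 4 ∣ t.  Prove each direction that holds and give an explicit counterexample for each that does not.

(⇒) This fails: take t = 5. Certainly 5 ∣ 5, but 6 ∤ 5.

(⇐) This fails: take t = 12. Both 6 ∣ 12 and 4 ∣ 12, yet 12 is not a multiple of 5 (since 12 = 2·5 + 2), so 5 ∤ 12.

Neither direction holds.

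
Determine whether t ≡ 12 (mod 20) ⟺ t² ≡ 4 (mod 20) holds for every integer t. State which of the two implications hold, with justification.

(→) Suppose t ≡ 12 (mod 20). Write t = 20j + 12. Then (20j + 12)² = 400j² + 480j + 144 = 20(20j² + 24j + 7) + 4, so t² ≡ 4 (mod 20).

(←) This fails: take t = 2. Then 2² = 4 ≡ 4 (mod 20), yet 2 ≡ 2 (mod 20), not 12.

Not equivalent: only (⇒) holds.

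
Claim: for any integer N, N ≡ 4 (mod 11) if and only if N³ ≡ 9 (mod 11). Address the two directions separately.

Equivalent; both directions hold.

[⇒] Suppose N ≡ 4 (mod 11). Write N = 11j + 4. Then (11j + 4)³ = 1331j³ + 1452j² + 528j + 64 = 11(121j³ + 132j² + 48j + 5) + 9, so N³ ≡ 9 (mod 11).

[⇐] For the converse, argue contrapositively. If N ≢ 4 (mod 11), then N is congruent to one of 0, 1, 2, 3, 5, 6, 7, 8, 9, 10 modulo 11, and these give N³ ≡ 0, 1, 8, 5, 4, 7, 2, 6, 3, 10 respectively — never 9.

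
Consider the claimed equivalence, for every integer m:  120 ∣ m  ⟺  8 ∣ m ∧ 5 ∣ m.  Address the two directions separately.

(⇒) If 120 ∣ m, write m = 120q. Since 120 = 15·8, m = 8·(15q), so 8 ∣ m; and since 120 = 24·5, m = 5·(24q), so 5 ∣ m.

(⇐) This fails: take m = 40. Both 8 ∣ 40 and 5 ∣ 40, yet 40 is not a multiple of 120 (since 40 = 0·120 + 40), so 120 ∤ 40.

The forward direction holds; the converse fails.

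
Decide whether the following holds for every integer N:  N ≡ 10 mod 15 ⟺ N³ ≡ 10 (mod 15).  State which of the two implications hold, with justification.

[⇐] Suppose N³ ≡ 10 (mod 15). The only residue r in {0, …, 14} with r³ ≡ 10 (mod 15) is r = 10, so N ≡ 10 (mod 15).

[⇒] Suppose N ≡ 10 mod 15. Write N = 15j + 10. Then (15j + 10)³ = 3375j³ + 6750j² + 4500j + 1000 = 15(225j³ + 450j² + 300j + 66) + 10, so N³ ≡ 10 (mod 15).

Both implications hold.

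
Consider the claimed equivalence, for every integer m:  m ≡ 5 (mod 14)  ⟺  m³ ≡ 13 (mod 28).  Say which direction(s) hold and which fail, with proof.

(⇒) fails and (⇐) fails.

Forward direction. This fails: take m = 19. Then 19 ≡ 5 (mod 14), but 19³ = 6859 ≡ 27 (mod 28), not 13.

Converse. This fails: take m = 13. Then 13³ = 2197 ≡ 13 (mod 28), yet 13 ≡ 13 (mod 14), not 5.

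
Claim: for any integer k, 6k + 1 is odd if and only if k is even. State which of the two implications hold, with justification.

(⇒) fails; (⇐) holds.

[⇐] Suppose k is even. Since 6 is even, 6k is even for every k, so 6k + 1 has the same parity as 1, which is odd. Hence 6k + 1 is odd.

[⇒] This fails: take k = 5. Then 6k + 1 = 31, which is odd, yet k = 5 is odd, not even.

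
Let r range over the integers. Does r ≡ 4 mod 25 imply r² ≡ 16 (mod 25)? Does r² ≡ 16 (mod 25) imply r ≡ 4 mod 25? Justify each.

(⇒) Suppose r ≡ 4 mod 25. Write r = 25j + 4. Then (25j + 4)² = 625j² + 200j + 16 = 25(25j² + 8j) + 16, so r² ≡ 16 (mod 25).

(⇐) This fails: take r = 21. Then 21² = 441 ≡ 16 (mod 25), yet 21 ≡ 21 (mod 25), not 4.

The forward direction holds; the converse fails.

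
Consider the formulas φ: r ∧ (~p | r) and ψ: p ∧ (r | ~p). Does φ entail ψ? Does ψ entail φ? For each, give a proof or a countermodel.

(⇒) fails; (⇐) holds.

(⇒) This fails. Under r = T, p = F, the left side is true but the right side is false.

(⇐) Assume the antecedent. If r is true, r ∧ (~p | r) reduces to true regardless of the other variables. If r is false, the antecedent cannot hold. Either way r ∧ (~p | r) holds.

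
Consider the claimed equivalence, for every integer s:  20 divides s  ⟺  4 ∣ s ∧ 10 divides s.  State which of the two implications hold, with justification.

Both implications hold.

(⇐) Suppose 4 ∣ s and 10 ∣ s. Any common multiple of 4 and 10 is a multiple of their lcm; here lcm(4, 10) = 4·10/gcd(4, 10) = 40/2 = 20, so 20 ∣ s.

(⇒) If 20 ∣ s, write s = 20q. Since 20 = 5·4, s = 4·(5q), so 4 ∣ s; and since 20 = 2·10, s = 10·(2q), so 10 ∣ s.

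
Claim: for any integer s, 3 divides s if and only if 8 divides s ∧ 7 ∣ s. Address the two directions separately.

(⟹) This fails: take s = 3. Certainly 3 ∣ 3, but 8 ∤ 3.

(⟸) This fails: take s = 56. Both 8 ∣ 56 and 7 ∣ 56, yet 56 is not a multiple of 3 (since 56 = 18·3 + 2), so 3 ∤ 56.

Neither implication holds.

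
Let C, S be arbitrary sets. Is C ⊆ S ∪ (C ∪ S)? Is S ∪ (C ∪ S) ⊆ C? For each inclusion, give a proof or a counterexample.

Forward inclusion. Let x ∈ C. Then either x ∈ C and x ∉ S; or x ∈ C ∩ S. In each case x ∈ S ∪ (C ∪ S), so C ⊆ S ∪ (C ∪ S).

Reverse inclusion. This inclusion fails. Take C = ∅, S = {1}; then 1 ∈ S ∪ (C ∪ S) but 1 ∉ C.

(⊆) holds; (⊇) fails.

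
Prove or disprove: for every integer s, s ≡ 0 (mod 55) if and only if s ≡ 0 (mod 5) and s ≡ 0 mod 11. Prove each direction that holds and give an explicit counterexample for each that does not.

Both directions hold; the statement is true.

(⇐) If s ≡ 0 (mod 5) and s ≡ 0 (mod 11), then by the Chinese remainder theorem s ≡ 0 (mod 55). This is exactly s ≡ 0 (mod 55).

(⇒) Suppose s ≡ 0 (mod 55); write s = 55j + 0. Since 5 ∣ 55, reducing mod 5 gives s ≡ 0 (mod 5); since 11 ∣ 55, reducing mod 11 gives s ≡ 0 (mod 11).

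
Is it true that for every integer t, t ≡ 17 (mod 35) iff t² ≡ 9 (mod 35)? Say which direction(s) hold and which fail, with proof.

(⇒) holds; (⇐) fails.

(⟹) Suppose t ≡ 17 (mod 35). Write t = 35j + 17. Then (35j + 17)² = 1225j² + 1190j + 289 = 35(35j² + 34j + 8) + 9, so t² ≡ 9 (mod 35).

(⟸) This fails: take t = 3. Then 3² = 9 ≡ 9 (mod 35), yet 3 ≡ 3 (mod 35), not 17.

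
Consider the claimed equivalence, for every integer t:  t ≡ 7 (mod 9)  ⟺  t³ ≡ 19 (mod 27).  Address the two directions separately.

Both directions hold; the statement is true.

[⇐] The residues r modulo 27 with r³ ≡ 19 (mod 27) are exactly {7, 16, 25}, and each is ≡ 7 (mod 9).

[⇒] Suppose t ≡ 7 (mod 9). Working modulo 27, t ∈ {7, 16, 25}; for each such r, r³ ≡ 19 (mod 27).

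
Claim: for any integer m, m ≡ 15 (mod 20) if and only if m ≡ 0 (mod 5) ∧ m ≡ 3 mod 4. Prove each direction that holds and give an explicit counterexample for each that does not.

(⇐) If m ≡ 0 (mod 5) and m ≡ 3 (mod 4), then by the Chinese remainder theorem m ≡ 15 (mod 20). This is exactly m ≡ 15 (mod 20).

(⇒) Suppose m ≡ 15 (mod 20); write m = 20j + 15. Since 5 ∣ 20, reducing mod 5 gives m ≡ 15 ≡ 0 (mod 5); since 4 ∣ 20, reducing mod 4 gives m ≡ 15 ≡ 3 (mod 4).

The biconditional holds.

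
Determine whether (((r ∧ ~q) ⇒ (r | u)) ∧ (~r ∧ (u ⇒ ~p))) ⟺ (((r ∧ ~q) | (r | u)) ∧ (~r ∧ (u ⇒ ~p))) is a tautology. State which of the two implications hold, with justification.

(⇒) fails; (⇐) holds.

(⇒) This fails. Under u = F, q = F, p = F, r = F, the left side is true but the right side is false.

(⇐) Assume the antecedent. If u is true, the antecedent forces (u = T, q = F, p = F, r = F) or (u = T, q = T, p = F, r = F), and the consequent holds there. If u is false, the antecedent cannot hold. Either way the consequent holds.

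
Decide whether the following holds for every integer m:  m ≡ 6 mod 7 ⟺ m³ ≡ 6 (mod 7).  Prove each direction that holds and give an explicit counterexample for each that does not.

Not equivalent: only (⇒) holds.

Forward direction. Suppose m ≡ 6 mod 7. Write m = 7j + 6. Then (7j + 6)³ = 343j³ + 882j² + 756j + 216 = 7(49j³ + 126j² + 108j + 30) + 6, so m³ ≡ 6 (mod 7).

Converse. This fails: take m = 3. Then 3³ = 27 ≡ 6 (mod 7), yet 3 ≡ 3 (mod 7), not 6.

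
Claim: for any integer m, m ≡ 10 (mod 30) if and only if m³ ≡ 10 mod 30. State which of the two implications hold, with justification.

Both directions hold; the statement is true.

(⟹) Suppose m ≡ 10 (mod 30). Write m = 30j + 10. Then (30j + 10)³ = 27000j³ + 27000j² + 9000j + 1000 = 30(900j³ + 900j² + 300j + 33) + 10, so m³ ≡ 10 (mod 30).

(⟸) Conversely, suppose m³ ≡ 10 (mod 30). The only residue r in {0, …, 29} with r³ ≡ 10 (mod 30) is r = 10, so m ≡ 10 (mod 30).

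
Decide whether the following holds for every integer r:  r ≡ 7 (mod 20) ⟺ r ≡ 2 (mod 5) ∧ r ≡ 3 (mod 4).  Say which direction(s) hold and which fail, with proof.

(→) Suppose r ≡ 7 (mod 20); write r = 20j + 7. Since 5 ∣ 20, reducing mod 5 gives r ≡ 7 ≡ 2 (mod 5); since 4 ∣ 20, reducing mod 4 gives r ≡ 7 ≡ 3 (mod 4).

(←) Conversely, if r ≡ 2 (mod 5) and r ≡ 3 (mod 4), then by the Chinese remainder theorem r ≡ 7 (mod 20). This is exactly r ≡ 7 (mod 20).

Both implications hold.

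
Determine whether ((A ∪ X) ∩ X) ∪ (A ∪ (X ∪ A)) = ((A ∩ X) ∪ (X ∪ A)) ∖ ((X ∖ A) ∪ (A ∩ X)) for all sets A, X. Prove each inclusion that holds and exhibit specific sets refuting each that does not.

(⊆) fails; (⊇) holds.

Reverse inclusion. Let x ∈ ((A ∩ X) ∪ (X ∪ A)) ∖ ((X ∖ A) ∪ (A ∩ X)). Then x ∈ A and x ∉ X, from which x ∈ ((A ∪ X) ∩ X) ∪ (A ∪ (X ∪ A)).

Forward inclusion. This inclusion fails. Take A = ∅, X = {1}; then 1 ∈ ((A ∪ X) ∩ X) ∪ (A ∪ (X ∪ A)) but 1 ∉ ((A ∩ X) ∪ (X ∪ A)) ∖ ((X ∖ A) ∪ (A ∩ X)).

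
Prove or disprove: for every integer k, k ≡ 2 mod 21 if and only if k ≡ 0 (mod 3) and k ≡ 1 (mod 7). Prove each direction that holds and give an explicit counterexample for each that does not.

Neither direction holds.

(⇒) This fails: k = 2 gives 2 ≡ 2 (mod 21) but 2 ≡ 2 (mod 3), so the conjunction on the right does not hold.

(⇐) This fails: k = 15 satisfies both congruences on the right (15 ≡ 0 mod 3 and 15 ≡ 1 mod 7) yet 15 ≡ 15 (mod 21), not 2.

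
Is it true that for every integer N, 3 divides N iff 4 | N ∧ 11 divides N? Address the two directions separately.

(⇒) fails and (⇐) fails.

(⇒) This fails: take N = 3. Certainly 3 ∣ 3, but 4 ∤ 3.

(⇐) This fails: take N = 44. Both 4 ∣ 44 and 11 ∣ 44, yet 44 is not a multiple of 3 (since 44 = 14·3 + 2), so 3 ∤ 44.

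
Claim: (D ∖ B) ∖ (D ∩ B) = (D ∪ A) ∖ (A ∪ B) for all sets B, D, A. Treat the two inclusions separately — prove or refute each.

(⟹) This inclusion fails. Take B = ∅, D = {1}, A = {1}; then 1 ∈ (D ∖ B) ∖ (D ∩ B) but 1 ∉ (D ∪ A) ∖ (A ∪ B).

(⟸) Let x ∈ (D ∪ A) ∖ (A ∪ B). Then x ∈ D and x ∉ B, A, from which x ∈ (D ∖ B) ∖ (D ∩ B).

(⊆) fails; (⊇) holds.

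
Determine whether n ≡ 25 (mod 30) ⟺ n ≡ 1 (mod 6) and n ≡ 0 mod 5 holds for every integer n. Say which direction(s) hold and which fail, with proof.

Both directions hold.

Forward direction. Suppose n ≡ 25 (mod 30); write n = 30j + 25. Since 6 ∣ 30, reducing mod 6 gives n ≡ 25 ≡ 1 (mod 6); since 5 ∣ 30, reducing mod 5 gives n ≡ 25 ≡ 0 (mod 5).

Converse. If n ≡ 1 (mod 6) and n ≡ 0 (mod 5), then by the Chinese remainder theorem n ≡ 25 (mod 30). This is exactly n ≡ 25 (mod 30).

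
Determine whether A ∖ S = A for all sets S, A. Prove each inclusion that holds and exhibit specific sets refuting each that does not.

(⟹) Let x ∈ A ∖ S. Then x ∈ A and x ∉ S, from which x ∈ A.

(⟸) This inclusion fails. Take S = {1}, A = {1}; then 1 ∈ A but 1 ∉ A ∖ S.

The sets are not equal: only the forward inclusion holds.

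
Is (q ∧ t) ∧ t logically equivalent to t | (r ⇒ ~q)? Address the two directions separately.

Converse. This fails. Under q = F, r = F, t = F, the left side is false but the right side is true.

Forward direction. Assume the antecedent. If q is true, the antecedent forces (q = T, r = F, t = T) or (q = T, r = T, t = T), and t | (r ⇒ ~q) holds there. If q is false, the antecedent cannot hold. Either way t | (r ⇒ ~q) holds.

(⇒) holds; (⇐) fails.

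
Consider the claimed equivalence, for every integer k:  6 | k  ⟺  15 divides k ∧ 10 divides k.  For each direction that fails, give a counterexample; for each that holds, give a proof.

(⇒) fails; (⇐) holds.

[⇒] This fails: take k = 6. Certainly 6 ∣ 6, but 15 ∤ 6.

[⇐] Suppose 15 ∣ k and 10 ∣ k. Any common multiple of 15 and 10 is a multiple of their lcm; here lcm(15, 10) = 15·10/gcd(15, 10) = 150/5 = 30, so 30 ∣ k. Since 6 ∣ 30, it follows that 6 ∣ k.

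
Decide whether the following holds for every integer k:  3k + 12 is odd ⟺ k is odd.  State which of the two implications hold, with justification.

(→) Suppose 3k + 12 is odd. Since 3 is odd, 3k and k have the same parity, so 3k + 12 ≡ k + 12 (mod 2). As 12 is even, 3k + 12 is odd exactly when k is odd. Thus k is odd.

(←) Conversely, suppose k is odd; write k = 2j + 1. Then 3k + 12 = 3·(2j + 1) + 12 = 2·3j + 15, which is odd.

Equivalent; both directions hold.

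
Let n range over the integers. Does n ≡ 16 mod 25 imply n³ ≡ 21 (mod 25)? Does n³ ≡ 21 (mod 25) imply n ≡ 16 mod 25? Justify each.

The biconditional holds.

(→) Suppose n ≡ 16 mod 25. Write n = 25j + 16. Then (25j + 16)³ = 15625j³ + 30000j² + 19200j + 4096 = 25(625j³ + 1200j² + 768j + 163) + 21, so n³ ≡ 21 (mod 25).

(←) Conversely, suppose n³ ≡ 21 (mod 25). The only residue r in {0, …, 24} with r³ ≡ 21 (mod 25) is r = 16, so n ≡ 16 (mod 25).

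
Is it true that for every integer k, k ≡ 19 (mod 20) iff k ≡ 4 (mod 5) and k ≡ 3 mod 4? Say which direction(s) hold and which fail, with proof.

(→) Suppose k ≡ 19 (mod 20); write k = 20j + 19. Since 5 ∣ 20, reducing mod 5 gives k ≡ 19 ≡ 4 (mod 5); since 4 ∣ 20, reducing mod 4 gives k ≡ 19 ≡ 3 (mod 4).

(←) Conversely, if k ≡ 4 (mod 5) and k ≡ 3 (mod 4), then by the Chinese remainder theorem k ≡ 19 (mod 20). This is exactly k ≡ 19 (mod 20).

Both directions hold.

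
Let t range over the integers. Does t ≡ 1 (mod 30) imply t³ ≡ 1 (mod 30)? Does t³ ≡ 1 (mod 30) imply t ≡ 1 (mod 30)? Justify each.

Both directions hold.

(⇒) Suppose t ≡ 1 (mod 30). Write t = 30j + 1. Then (30j + 1)³ = 27000j³ + 2700j² + 90j + 1 = 30(900j³ + 90j² + 3j) + 1, so t³ ≡ 1 (mod 30).

(⇐) Conversely, suppose t³ ≡ 1 (mod 30). The only residue r in {0, …, 29} with r³ ≡ 1 (mod 30) is r = 1, so t ≡ 1 (mod 30).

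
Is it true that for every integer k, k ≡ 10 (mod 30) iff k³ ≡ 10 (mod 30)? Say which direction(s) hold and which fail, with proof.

Both implications hold.

(→) Suppose k ≡ 10 (mod 30). Write k = 30j + 10. Then (30j + 10)³ = 27000j³ + 27000j² + 9000j + 1000 = 30(900j³ + 900j² + 300j + 33) + 10, so k³ ≡ 10 (mod 30).

(←) Conversely, suppose k³ ≡ 10 (mod 30). The only residue r in {0, …, 29} with r³ ≡ 10 (mod 30) is r = 10, so k ≡ 10 (mod 30).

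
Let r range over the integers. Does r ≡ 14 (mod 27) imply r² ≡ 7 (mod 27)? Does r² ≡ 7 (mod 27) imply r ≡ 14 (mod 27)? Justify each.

Converse. This fails: take r = 13. Then 13² = 169 ≡ 7 (mod 27), yet 13 ≡ 13 (mod 27), not 14.

Forward direction. Suppose r ≡ 14 (mod 27). Write r = 27j + 14. Then (27j + 14)² = 729j² + 756j + 196 = 27(27j² + 28j + 7) + 7, so r² ≡ 7 (mod 27).

Not equivalent: only (⇒) holds.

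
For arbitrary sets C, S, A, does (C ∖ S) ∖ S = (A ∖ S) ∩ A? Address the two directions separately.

(⊆) This inclusion fails. Take C = {1}, S = ∅, A = ∅; then 1 ∈ (C ∖ S) ∖ S but 1 ∉ (A ∖ S) ∩ A.

(⊇) This inclusion fails. Take C = ∅, S = ∅, A = {1}; then 1 ∈ (A ∖ S) ∩ A but 1 ∉ (C ∖ S) ∖ S.

Neither inclusion holds.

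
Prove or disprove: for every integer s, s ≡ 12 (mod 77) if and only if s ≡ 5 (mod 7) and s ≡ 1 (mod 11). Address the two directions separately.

(⇒) Suppose s ≡ 12 (mod 77); write s = 77j + 12. Since 7 ∣ 77, reducing mod 7 gives s ≡ 12 ≡ 5 (mod 7); since 11 ∣ 77, reducing mod 11 gives s ≡ 12 ≡ 1 (mod 11).

(⇐) Conversely, if s ≡ 5 (mod 7) and s ≡ 1 (mod 11), then by the Chinese remainder theorem s ≡ 12 (mod 77). This is exactly s ≡ 12 (mod 77).

Equivalent; both directions hold.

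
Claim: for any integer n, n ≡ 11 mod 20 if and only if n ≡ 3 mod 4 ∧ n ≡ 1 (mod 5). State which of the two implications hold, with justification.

The biconditional holds.

(→) Suppose n ≡ 11 (mod 20); write n = 20j + 11. Since 4 ∣ 20, reducing mod 4 gives n ≡ 11 ≡ 3 (mod 4); since 5 ∣ 20, reducing mod 5 gives n ≡ 11 ≡ 1 (mod 5).

(←) Conversely, if n ≡ 3 (mod 4) and n ≡ 1 (mod 5), then by the Chinese remainder theorem n ≡ 11 (mod 20). This is exactly n ≡ 11 (mod 20).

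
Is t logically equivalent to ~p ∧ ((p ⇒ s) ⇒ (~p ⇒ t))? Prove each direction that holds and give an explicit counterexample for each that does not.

Only the reverse direction holds.

(⇐) Assume the antecedent. If s is true, the antecedent forces (s = T, p = F, t = T), and t holds there. If s is false, the antecedent forces (s = F, p = F, t = T), and t holds there. Either way t holds.

(⇒) This fails. Under s = F, p = T, t = T, the left side is true but the right side is false.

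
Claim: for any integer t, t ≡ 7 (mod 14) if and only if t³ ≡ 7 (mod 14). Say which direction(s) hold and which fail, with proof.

Both directions hold.

(→) Suppose t ≡ 7 (mod 14). Write t = 14j + 7. Then (14j + 7)³ = 2744j³ + 4116j² + 2058j + 343 = 14(196j³ + 294j² + 147j + 24) + 7, so t³ ≡ 7 (mod 14).

(←) Conversely, suppose t³ ≡ 7 (mod 14). The only residue r in {0, …, 13} with r³ ≡ 7 (mod 14) is r = 7, so t ≡ 7 (mod 14).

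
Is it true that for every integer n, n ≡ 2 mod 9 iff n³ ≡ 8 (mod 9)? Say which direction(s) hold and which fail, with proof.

Only the forward implication holds.

Forward direction. Suppose n ≡ 2 mod 9. Write n = 9j + 2. Then (9j + 2)³ = 729j³ + 486j² + 108j + 8 = 9(81j³ + 54j² + 12j) + 8, so n³ ≡ 8 (mod 9).

Converse. This fails: take n = 5. Then 5³ = 125 ≡ 8 (mod 9), yet 5 ≡ 5 (mod 9), not 2.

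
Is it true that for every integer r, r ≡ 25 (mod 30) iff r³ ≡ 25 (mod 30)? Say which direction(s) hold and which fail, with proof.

(→) Suppose r ≡ 25 (mod 30). Write r = 30j + 25. Then (30j + 25)³ = 27000j³ + 67500j² + 56250j + 15625 = 30(900j³ + 2250j² + 1875j + 520) + 25, so r³ ≡ 25 (mod 30).

(←) Conversely, suppose r³ ≡ 25 (mod 30). The only residue r in {0, …, 29} with r³ ≡ 25 (mod 30) is r = 25, so r ≡ 25 (mod 30).

Both directions hold.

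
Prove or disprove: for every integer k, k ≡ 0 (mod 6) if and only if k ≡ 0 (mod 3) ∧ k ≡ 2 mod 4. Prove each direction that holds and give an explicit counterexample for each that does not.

Only the reverse direction holds.

(→) This fails: k = 0 gives 0 ≡ 0 (mod 6) but 0 ≡ 0 (mod 4), so the conjunction on the right does not hold.

(←) Conversely, if k ≡ 0 (mod 3) and k ≡ 2 (mod 4), then by the Chinese remainder theorem k ≡ 6 (mod 12). Since 6 ≡ 0 (mod 6) and 6 ∣ 12, we get k ≡ 0 (mod 6).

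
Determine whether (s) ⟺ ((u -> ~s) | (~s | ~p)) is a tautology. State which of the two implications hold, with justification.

[⇒] This fails. Under s = T, u = T, p = T, the left side is true but the right side is false.

[⇐] This fails. Under s = F, u = F, p = F, the left side is false but the right side is true.

Neither direction holds.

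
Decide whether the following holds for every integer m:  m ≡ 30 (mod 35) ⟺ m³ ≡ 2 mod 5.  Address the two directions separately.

(→) This fails: take m = 30. Then 30 ≡ 30 (mod 35), but 30³ = 27000 ≡ 0 (mod 5), not 2.

(←) This fails: take m = 3. Then 3³ = 27 ≡ 2 (mod 5), yet 3 ≡ 3 (mod 35), not 30.

(⇒) fails and (⇐) fails.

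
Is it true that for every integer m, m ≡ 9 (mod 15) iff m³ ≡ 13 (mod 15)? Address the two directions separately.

[⇒] This fails: take m = 9. Then 9 ≡ 9 (mod 15), but 9³ = 729 ≡ 9 (mod 15), not 13.

[⇐] This fails: take m = 7. Then 7³ = 343 ≡ 13 (mod 15), yet 7 ≡ 7 (mod 15), not 9.

(⇒) fails and (⇐) fails.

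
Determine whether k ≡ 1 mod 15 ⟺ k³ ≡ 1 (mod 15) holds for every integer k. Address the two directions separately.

Both directions hold.

(⇒) Suppose k ≡ 1 mod 15. Write k = 15j + 1. Then (15j + 1)³ = 3375j³ + 675j² + 45j + 1 = 15(225j³ + 45j² + 3j) + 1, so k³ ≡ 1 (mod 15).

(⇐) Conversely, suppose k³ ≡ 1 (mod 15). The only residue r in {0, …, 14} with r³ ≡ 1 (mod 15) is r = 1, so k ≡ 1 (mod 15).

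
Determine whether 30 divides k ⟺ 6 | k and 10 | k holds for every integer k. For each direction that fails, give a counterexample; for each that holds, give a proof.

Equivalent; both directions hold.

[⇒] If 30 ∣ k, write k = 30q. Since 30 = 5·6, k = 6·(5q), so 6 ∣ k; and since 30 = 3·10, k = 10·(3q), so 10 ∣ k.

[⇐] Suppose 6 ∣ k and 10 ∣ k. Any common multiple of 6 and 10 is a multiple of their lcm; here lcm(6, 10) = 6·10/gcd(6, 10) = 60/2 = 30, so 30 ∣ k.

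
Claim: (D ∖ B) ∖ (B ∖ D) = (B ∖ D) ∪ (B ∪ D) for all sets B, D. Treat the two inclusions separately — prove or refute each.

Only the forward inclusion holds.

(⟹) Let x ∈ (D ∖ B) ∖ (B ∖ D). Then x ∈ D and x ∉ B, from which x ∈ (B ∖ D) ∪ (B ∪ D).

(⟸) This inclusion fails. Take B = {1}, D = ∅; then 1 ∈ (B ∖ D) ∪ (B ∪ D) but 1 ∉ (D ∖ B) ∖ (B ∖ D).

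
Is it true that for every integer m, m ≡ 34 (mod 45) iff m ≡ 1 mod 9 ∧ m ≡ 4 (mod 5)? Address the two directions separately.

[⇒] This fails: m = 34 gives 34 ≡ 34 (mod 45) but 34 ≡ 7 (mod 9), so the conjunction on the right does not hold.

[⇐] This fails: m = 19 satisfies both congruences on the right (19 ≡ 1 mod 9 and 19 ≡ 4 mod 5) yet 19 ≡ 19 (mod 45), not 34.

Both directions fail.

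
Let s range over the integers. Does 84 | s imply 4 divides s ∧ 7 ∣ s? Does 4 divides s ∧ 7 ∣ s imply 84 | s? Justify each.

[⇒] If 84 ∣ s, write s = 84q. Since 84 = 21·4, s = 4·(21q), so 4 ∣ s; and since 84 = 12·7, s = 7·(12q), so 7 ∣ s.

[⇐] This fails: take s = 28. Both 4 ∣ 28 and 7 ∣ 28, yet 28 is not a multiple of 84 (since 28 = 0·84 + 28), so 84 ∤ 28.

Only the forward direction holds.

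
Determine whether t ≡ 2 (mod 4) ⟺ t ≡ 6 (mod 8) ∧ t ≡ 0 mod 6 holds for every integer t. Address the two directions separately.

(⇒) fails; (⇐) holds.

(⇒) This fails: t = 2 gives 2 ≡ 2 (mod 4) but 2 ≡ 2 (mod 8), so the conjunction on the right does not hold.

(⇐) Conversely, if t ≡ 6 (mod 8) and t ≡ 0 (mod 6), then by the Chinese remainder theorem t ≡ 6 (mod 24). Since 6 ≡ 2 (mod 4) and 4 ∣ 24, we get t ≡ 2 (mod 4).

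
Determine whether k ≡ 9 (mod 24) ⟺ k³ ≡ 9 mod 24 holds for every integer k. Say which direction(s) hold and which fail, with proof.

Both implications hold.

[⇒] Suppose k ≡ 9 (mod 24). Write k = 24j + 9. Then (24j + 9)³ = 13824j³ + 15552j² + 5832j + 729 = 24(576j³ + 648j² + 243j + 30) + 9, so k³ ≡ 9 (mod 24).

[⇐] Conversely, suppose k³ ≡ 9 (mod 24). The only residue r in {0, …, 23} with r³ ≡ 9 (mod 24) is r = 9, so k ≡ 9 (mod 24).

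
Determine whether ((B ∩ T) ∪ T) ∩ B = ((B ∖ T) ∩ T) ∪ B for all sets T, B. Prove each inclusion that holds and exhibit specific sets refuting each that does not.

Forward inclusion. Let x ∈ ((B ∩ T) ∪ T) ∩ B. Then x ∈ T ∩ B, from which x ∈ ((B ∖ T) ∩ T) ∪ B.

Reverse inclusion. This inclusion fails. Take T = ∅, B = {1}; then 1 ∈ ((B ∖ T) ∩ T) ∪ B but 1 ∉ ((B ∩ T) ∪ T) ∩ B.

(⊆) holds; (⊇) fails.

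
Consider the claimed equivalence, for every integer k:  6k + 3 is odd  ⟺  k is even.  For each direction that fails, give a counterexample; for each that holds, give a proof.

(⟸) Suppose k is even. Since 6 is even, 6k is even for every k, so 6k + 3 has the same parity as 3, which is odd. Hence 6k + 3 is odd.

(⟹) This fails: take k = 5. Then 6k + 3 = 33, which is odd, yet k = 5 is odd, not even.

The forward direction fails; the converse holds.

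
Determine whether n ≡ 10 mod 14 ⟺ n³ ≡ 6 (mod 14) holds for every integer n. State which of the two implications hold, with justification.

(⟸) This fails: take n = 6. Then 6³ = 216 ≡ 6 (mod 14), yet 6 ≡ 6 (mod 14), not 10.

(⟹) Suppose n ≡ 10 mod 14. Write n = 14j + 10. Then (14j + 10)³ = 2744j³ + 5880j² + 4200j + 1000 = 14(196j³ + 420j² + 300j + 71) + 6, so n³ ≡ 6 (mod 14).

Only the forward implication holds.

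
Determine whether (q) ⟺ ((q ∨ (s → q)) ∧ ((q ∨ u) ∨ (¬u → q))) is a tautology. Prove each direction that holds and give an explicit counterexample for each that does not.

Not equivalent: only (⇒) holds.

[⇒] Assume the antecedent. If s is true, the antecedent forces (s = T, u = F, q = T) or (s = T, u = T, q = T), and the consequent holds there. If s is false, the antecedent forces (s = F, u = F, q = T) or (s = F, u = T, q = T), and the consequent holds there. Either way the consequent holds.

[⇐] This fails. Under s = F, u = T, q = F, the left side is false but the right side is true.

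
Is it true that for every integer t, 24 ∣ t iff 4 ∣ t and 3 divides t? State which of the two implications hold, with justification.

(⇒) If 24 ∣ t, write t = 24q. Since 24 = 6·4, t = 4·(6q), so 4 ∣ t; and since 24 = 8·3, t = 3·(8q), so 3 ∣ t.

(⇐) This fails: take t = 12. Both 4 ∣ 12 and 3 ∣ 12, yet 12 is not a multiple of 24 (since 12 = 0·24 + 12), so 24 ∤ 12.

Not equivalent: only (⇒) holds.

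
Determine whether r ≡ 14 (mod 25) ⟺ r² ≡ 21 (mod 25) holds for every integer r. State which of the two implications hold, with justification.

(←) This fails: take r = 11. Then 11² = 121 ≡ 21 (mod 25), yet 11 ≡ 11 (mod 25), not 14.

(→) Suppose r ≡ 14 (mod 25). Write r = 25j + 14. Then (25j + 14)² = 625j² + 700j + 196 = 25(25j² + 28j + 7) + 21, so r² ≡ 21 (mod 25).

(⇒) holds; (⇐) fails.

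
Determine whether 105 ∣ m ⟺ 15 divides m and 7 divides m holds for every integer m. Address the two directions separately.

Both directions hold.

[⇒] If 105 ∣ m, write m = 105q. Since 105 = 7·15, m = 15·(7q), so 15 ∣ m; and since 105 = 15·7, m = 7·(15q), so 7 ∣ m.

[⇐] Suppose 15 ∣ m and 7 ∣ m. Any common multiple of 15 and 7 is a multiple of their lcm; here gcd(15, 7) = 1, so lcm(15, 7) = 15·7 = 105, so 105 ∣ m.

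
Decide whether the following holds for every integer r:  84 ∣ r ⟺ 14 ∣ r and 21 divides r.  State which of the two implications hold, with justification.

[⇒] If 84 ∣ r, write r = 84q. Since 84 = 6·14, r = 14·(6q), so 14 ∣ r; and since 84 = 4·21, r = 21·(4q), so 21 ∣ r.

[⇐] This fails: take r = 42. Both 14 ∣ 42 and 21 ∣ 42, yet 42 is not a multiple of 84 (since 42 = 0·84 + 42), so 84 ∤ 42.

(⇒) holds; (⇐) fails.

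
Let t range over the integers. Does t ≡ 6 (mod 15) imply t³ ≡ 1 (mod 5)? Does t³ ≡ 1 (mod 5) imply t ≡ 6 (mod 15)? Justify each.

(→) Suppose t ≡ 6 (mod 15). Then t³ ≡ 6³ = 216 (mod 15), and since 5 ∣ 15, also t³ ≡ 1 (mod 5).

(←) This fails: take t = 1. Then 1³ = 1 ≡ 1 (mod 5), yet 1 ≡ 1 (mod 15), not 6.

Not equivalent: only (⇒) holds.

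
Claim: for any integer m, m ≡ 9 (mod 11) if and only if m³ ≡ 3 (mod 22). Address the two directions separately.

(⇒) This fails: take m = 20. Then 20 ≡ 9 (mod 11), but 20³ = 8000 ≡ 14 (mod 22), not 3.

(⇐) Conversely, the residues r modulo 22 with r³ ≡ 3 (mod 22) are exactly {9}, and each is ≡ 9 (mod 11).

Only the converse holds.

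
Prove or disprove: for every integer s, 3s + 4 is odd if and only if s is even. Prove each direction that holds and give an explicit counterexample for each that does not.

Neither direction holds.

Forward direction. This fails: s = 3 gives 3s + 4 = 13, which is odd, but 3 is odd, not even.

Converse. This also fails: s = 2 is even, but 3s + 4 = 10 is even, not odd.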